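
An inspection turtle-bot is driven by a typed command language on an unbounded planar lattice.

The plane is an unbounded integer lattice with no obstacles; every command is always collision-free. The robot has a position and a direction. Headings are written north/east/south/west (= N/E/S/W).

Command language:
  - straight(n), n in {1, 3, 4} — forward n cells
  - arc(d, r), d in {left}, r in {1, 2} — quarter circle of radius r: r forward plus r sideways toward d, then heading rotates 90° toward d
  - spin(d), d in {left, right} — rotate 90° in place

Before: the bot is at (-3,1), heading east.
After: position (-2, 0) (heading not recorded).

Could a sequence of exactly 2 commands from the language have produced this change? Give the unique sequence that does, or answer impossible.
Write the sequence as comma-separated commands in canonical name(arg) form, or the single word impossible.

spin(right), arc(left, 1)

key: running arc(left, 1) before spin(right) would end elsewhere — order is forced
start: at (-3,1), heading east
[1] after spin(right): at (-3,1), heading south
[2] after arc(left, 1): at (-2,0), heading east
uniquely the one of 49 2-step routes that fits.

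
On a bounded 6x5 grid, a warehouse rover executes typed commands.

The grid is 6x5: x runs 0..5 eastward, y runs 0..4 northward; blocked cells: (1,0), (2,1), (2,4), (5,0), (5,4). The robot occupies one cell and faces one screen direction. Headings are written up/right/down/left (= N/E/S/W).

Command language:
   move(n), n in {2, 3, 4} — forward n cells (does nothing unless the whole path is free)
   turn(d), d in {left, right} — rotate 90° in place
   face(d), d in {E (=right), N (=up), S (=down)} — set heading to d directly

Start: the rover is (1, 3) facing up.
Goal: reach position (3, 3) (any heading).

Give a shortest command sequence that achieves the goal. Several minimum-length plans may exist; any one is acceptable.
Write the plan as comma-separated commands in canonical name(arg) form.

t0: (1, 3) facing up
t=1 turn(right) ⇒ (1, 3) facing right
t=2 move(2) ⇒ (3, 3) facing right
shorter routes all fall short; 2 is best.

turn(right), move(2)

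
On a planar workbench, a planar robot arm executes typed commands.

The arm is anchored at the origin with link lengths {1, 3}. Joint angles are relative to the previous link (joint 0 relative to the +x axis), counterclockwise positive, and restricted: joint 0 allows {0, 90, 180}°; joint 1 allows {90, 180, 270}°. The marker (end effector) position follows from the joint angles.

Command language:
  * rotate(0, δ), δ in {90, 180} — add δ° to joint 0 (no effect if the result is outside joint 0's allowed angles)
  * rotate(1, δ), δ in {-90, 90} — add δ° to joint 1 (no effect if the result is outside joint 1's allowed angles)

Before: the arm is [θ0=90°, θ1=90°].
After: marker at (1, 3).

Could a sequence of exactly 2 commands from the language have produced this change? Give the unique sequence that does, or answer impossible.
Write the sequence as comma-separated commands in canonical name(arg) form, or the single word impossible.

key: running rotate(0, 180) before rotate(0, 90) would end elsewhere — order is forced
from: [θ0=90°, θ1=90°]
step 1 (rotate(0, 90)): [θ0=180°, θ1=90°]
step 2 (rotate(0, 180)): [θ0=0°, θ1=90°]
no other 2-command option fits: unique.

rotate(0, 90), rotate(0, 180)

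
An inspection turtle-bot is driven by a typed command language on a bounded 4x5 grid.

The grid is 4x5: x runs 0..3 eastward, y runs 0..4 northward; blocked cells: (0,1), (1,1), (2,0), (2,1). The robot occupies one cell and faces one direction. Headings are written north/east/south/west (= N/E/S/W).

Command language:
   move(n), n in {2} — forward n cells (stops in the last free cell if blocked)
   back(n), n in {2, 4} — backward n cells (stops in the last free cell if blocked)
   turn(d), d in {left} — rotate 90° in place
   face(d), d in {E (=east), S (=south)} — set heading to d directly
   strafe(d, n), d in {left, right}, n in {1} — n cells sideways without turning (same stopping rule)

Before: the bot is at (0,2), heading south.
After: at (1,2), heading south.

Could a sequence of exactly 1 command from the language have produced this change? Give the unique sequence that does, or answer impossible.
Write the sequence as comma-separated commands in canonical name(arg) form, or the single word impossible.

strafe(left, 1)

key: heading stays S — the single command does not turn
initial: at (0,2), heading south
t=1 strafe(left, 1) ⇒ at (1,2), heading south
all 8 alternatives checked — unique.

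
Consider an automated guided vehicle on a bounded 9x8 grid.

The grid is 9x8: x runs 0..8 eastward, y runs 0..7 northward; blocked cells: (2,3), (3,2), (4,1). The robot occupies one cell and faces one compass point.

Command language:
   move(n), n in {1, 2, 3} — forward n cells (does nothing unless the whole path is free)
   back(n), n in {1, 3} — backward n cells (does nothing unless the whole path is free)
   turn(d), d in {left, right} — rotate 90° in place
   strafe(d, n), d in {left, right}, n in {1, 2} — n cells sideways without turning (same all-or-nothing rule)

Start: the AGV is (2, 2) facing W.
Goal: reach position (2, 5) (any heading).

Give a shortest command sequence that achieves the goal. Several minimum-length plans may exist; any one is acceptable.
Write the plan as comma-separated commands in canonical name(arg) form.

initial: (2, 2) facing W
t=1 turn(right) ⇒ (2, 2) facing N
t=2 strafe(left, 1) ⇒ (1, 2) facing N
t=3 move(3) ⇒ (1, 5) facing N
t=4 strafe(right, 1) ⇒ (2, 5) facing N
nothing shorter than 4 reaches the goal.

turn(right), strafe(left, 1), move(3), strafe(right, 1)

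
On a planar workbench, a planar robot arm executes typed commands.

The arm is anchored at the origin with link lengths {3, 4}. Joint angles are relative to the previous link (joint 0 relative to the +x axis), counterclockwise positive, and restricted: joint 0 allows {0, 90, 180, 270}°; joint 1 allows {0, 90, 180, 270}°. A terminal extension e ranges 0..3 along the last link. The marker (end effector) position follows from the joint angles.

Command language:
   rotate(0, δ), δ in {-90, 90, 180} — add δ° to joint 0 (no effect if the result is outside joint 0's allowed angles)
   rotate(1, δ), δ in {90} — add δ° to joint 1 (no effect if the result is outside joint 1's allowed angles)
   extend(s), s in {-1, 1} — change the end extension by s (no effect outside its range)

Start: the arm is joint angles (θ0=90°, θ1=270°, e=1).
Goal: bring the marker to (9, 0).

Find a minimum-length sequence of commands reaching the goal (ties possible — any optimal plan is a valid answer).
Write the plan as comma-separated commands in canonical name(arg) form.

t0: joint angles (θ0=90°, θ1=270°, e=1)
t=1 rotate(1, 90) ⇒ joint angles (θ0=90°, θ1=0°, e=1)
t=2 rotate(0, -90) ⇒ joint angles (θ0=0°, θ1=0°, e=1)
t=3 extend(1) ⇒ joint angles (θ0=0°, θ1=0°, e=2)
nothing shorter than 3 reaches the goal.

rotate(1, 90), rotate(0, -90), extend(1)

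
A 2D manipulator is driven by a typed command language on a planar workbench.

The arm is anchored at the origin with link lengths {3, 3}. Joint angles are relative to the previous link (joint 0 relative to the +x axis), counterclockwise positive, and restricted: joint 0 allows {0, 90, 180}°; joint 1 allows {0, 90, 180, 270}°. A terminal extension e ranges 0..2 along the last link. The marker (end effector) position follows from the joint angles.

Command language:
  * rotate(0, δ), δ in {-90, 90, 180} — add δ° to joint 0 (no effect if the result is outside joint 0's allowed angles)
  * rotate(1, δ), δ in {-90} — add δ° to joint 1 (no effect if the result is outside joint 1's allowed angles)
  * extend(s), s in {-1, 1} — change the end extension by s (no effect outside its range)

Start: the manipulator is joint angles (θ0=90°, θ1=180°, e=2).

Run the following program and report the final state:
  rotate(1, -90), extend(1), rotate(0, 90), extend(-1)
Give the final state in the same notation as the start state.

joint angles (θ0=180°, θ1=90°, e=1)

start: joint angles (θ0=90°, θ1=180°, e=2)
1. rotate(1, -90) → joint angles (θ0=90°, θ1=90°, e=2)
2. extend(1) → joint angles (θ0=90°, θ1=90°, e=2)
3. rotate(0, 90) → joint angles (θ0=180°, θ1=90°, e=2)
4. extend(-1) → joint angles (θ0=180°, θ1=90°, e=1)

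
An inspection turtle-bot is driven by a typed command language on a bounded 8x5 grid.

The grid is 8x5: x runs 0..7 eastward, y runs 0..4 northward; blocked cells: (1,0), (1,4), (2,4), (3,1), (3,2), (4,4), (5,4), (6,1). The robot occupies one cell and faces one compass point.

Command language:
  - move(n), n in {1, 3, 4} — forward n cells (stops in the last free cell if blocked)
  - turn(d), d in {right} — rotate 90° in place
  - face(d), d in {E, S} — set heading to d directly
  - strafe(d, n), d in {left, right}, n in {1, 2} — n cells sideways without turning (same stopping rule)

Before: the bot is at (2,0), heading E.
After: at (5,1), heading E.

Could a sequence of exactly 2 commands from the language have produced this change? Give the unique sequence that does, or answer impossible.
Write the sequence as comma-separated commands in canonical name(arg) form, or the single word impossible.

move(3), strafe(left, 1)

key: order matters: swapping move(3) and strafe(left, 1) lands elsewhere
start: at (2,0), heading E
1. move(3) → at (5,0), heading E
2. strafe(left, 1) → at (5,1), heading E
no other 2-command option fits: unique.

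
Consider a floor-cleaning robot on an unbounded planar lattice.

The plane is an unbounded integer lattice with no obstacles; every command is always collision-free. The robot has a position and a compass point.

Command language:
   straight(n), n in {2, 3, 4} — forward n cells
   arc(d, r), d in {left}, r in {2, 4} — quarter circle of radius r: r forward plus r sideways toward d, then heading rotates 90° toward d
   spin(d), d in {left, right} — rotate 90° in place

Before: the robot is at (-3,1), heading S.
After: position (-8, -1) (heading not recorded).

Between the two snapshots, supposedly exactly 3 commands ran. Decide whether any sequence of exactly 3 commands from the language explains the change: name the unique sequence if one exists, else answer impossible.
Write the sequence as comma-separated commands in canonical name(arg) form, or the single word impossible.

key: order matters: swapping spin(right) and arc(left, 2) lands elsewhere
start: at (-3,1), heading S
[1] after spin(right): at (-3,1), heading W
[2] after straight(3): at (-6,1), heading W
[3] after arc(left, 2): at (-8,-1), heading S
uniquely the one of 343 3-step routes that fits.

spin(right), straight(3), arc(left, 2)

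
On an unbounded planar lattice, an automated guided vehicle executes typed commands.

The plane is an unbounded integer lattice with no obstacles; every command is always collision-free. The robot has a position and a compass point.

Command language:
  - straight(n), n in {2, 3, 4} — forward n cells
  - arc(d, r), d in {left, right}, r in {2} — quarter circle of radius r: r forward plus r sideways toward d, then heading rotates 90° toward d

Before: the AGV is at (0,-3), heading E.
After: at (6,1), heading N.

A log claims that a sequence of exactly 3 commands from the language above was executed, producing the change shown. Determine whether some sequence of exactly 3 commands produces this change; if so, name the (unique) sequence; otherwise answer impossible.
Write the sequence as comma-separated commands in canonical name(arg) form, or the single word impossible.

straight(4), arc(left, 2), straight(2)

key: running straight(2) before straight(4) would end elsewhere — order is forced
begin: at (0,-3), heading E
[1] after straight(4): at (4,-3), heading E
[2] after arc(left, 2): at (6,-1), heading N
[3] after straight(2): at (6,1), heading N
no rival 3-sequence matches.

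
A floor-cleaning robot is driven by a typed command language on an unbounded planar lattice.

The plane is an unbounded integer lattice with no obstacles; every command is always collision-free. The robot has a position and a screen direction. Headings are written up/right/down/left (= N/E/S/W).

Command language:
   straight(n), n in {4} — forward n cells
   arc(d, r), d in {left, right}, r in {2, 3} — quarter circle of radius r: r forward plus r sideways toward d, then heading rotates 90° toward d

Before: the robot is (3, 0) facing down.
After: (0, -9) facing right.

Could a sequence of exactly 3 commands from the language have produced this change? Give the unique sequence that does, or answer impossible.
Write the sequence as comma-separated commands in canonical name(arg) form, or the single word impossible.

key: position moved to (0,-9) AND the heading swung to E — translation plus rotation needed
start: (3, 0) facing down
step 1 (arc(right, 3)): (0, -3) facing left
step 2 (arc(left, 3)): (-3, -6) facing down
step 3 (arc(left, 3)): (0, -9) facing right
uniquely the one of 125 3-step routes that fits.

arc(right, 3), arc(left, 3), arc(left, 3)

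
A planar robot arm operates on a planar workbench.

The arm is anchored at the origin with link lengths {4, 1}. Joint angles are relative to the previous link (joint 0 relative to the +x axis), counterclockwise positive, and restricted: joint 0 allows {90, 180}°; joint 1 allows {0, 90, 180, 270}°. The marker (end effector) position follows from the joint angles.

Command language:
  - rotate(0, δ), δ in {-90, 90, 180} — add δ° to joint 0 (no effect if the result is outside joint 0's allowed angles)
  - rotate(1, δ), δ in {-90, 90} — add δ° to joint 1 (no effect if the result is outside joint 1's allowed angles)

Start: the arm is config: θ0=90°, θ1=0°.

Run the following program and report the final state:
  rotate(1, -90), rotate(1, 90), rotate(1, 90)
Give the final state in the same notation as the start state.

config: θ0=90°, θ1=90°

t0: config: θ0=90°, θ1=0°
t=1 rotate(1, -90) ⇒ config: θ0=90°, θ1=270°
t=2 rotate(1, 90) ⇒ config: θ0=90°, θ1=0°
t=3 rotate(1, 90) ⇒ config: θ0=90°, θ1=90°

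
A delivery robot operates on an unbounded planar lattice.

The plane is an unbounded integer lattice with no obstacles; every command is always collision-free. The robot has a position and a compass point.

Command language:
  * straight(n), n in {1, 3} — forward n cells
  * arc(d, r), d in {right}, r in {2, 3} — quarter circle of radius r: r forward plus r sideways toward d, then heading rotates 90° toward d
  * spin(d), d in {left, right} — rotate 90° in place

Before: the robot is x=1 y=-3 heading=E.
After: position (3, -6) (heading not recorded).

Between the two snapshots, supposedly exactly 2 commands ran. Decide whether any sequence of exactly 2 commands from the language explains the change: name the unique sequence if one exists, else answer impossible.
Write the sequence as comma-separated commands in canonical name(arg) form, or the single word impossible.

key: order matters: swapping arc(right, 2) and straight(1) lands elsewhere
initial: x=1 y=-3 heading=E
step 1 (arc(right, 2)): x=3 y=-5 heading=S
step 2 (straight(1)): x=3 y=-6 heading=S
no other 2-command option fits: unique.

arc(right, 2), straight(1)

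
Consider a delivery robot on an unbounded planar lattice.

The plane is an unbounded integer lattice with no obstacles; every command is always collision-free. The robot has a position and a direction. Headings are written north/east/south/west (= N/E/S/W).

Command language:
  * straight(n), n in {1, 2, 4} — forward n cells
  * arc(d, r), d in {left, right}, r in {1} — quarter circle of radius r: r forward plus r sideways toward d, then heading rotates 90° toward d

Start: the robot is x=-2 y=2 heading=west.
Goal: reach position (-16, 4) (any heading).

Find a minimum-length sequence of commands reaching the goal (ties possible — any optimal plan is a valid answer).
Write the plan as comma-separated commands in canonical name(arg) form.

start: x=-2 y=2 heading=west
[1] after arc(right, 1): x=-3 y=3 heading=north
[2] after arc(left, 1): x=-4 y=4 heading=west
[3] after straight(4): x=-8 y=4 heading=west
[4] after straight(4): x=-12 y=4 heading=west
[5] after straight(4): x=-16 y=4 heading=west
minimal: 5 command(s), checked below 5.

arc(right, 1), arc(left, 1), straight(4), straight(4), straight(4)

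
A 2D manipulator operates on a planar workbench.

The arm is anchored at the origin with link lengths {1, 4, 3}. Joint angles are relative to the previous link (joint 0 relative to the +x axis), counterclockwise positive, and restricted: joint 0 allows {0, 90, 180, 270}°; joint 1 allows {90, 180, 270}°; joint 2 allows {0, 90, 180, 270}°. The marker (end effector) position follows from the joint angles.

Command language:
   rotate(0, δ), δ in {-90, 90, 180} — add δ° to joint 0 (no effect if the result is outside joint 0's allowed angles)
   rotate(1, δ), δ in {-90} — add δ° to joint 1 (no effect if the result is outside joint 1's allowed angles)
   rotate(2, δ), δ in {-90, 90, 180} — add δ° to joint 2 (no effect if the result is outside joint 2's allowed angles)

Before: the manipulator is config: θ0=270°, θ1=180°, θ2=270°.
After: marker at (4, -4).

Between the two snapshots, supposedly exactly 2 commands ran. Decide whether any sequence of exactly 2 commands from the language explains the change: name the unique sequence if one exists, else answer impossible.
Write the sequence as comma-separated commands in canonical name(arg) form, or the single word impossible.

rotate(1, -90), rotate(1, -90)

initial: config: θ0=270°, θ1=180°, θ2=270°
step 1 (rotate(1, -90)): config: θ0=270°, θ1=90°, θ2=270°
step 2 (rotate(1, -90)): config: θ0=270°, θ1=90°, θ2=270°
no rival 2-sequence matches.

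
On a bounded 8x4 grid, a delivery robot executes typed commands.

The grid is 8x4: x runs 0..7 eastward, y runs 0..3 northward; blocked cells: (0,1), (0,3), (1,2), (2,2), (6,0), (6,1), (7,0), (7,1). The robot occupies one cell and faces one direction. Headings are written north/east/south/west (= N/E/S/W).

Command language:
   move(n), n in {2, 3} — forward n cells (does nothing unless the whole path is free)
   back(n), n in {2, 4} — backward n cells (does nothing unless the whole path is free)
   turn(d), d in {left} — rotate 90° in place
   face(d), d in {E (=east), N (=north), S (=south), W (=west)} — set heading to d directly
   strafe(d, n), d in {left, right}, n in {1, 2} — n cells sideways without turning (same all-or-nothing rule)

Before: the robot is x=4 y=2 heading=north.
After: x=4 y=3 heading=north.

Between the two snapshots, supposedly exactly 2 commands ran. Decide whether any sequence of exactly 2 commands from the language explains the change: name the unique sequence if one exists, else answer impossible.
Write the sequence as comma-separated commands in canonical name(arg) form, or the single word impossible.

back(2), move(3)

key: order matters: swapping back(2) and move(3) lands elsewhere
t0: x=4 y=2 heading=north
[1] after back(2): x=4 y=0 heading=north
[2] after move(3): x=4 y=3 heading=north
uniquely the one of 169 2-step routes that fits.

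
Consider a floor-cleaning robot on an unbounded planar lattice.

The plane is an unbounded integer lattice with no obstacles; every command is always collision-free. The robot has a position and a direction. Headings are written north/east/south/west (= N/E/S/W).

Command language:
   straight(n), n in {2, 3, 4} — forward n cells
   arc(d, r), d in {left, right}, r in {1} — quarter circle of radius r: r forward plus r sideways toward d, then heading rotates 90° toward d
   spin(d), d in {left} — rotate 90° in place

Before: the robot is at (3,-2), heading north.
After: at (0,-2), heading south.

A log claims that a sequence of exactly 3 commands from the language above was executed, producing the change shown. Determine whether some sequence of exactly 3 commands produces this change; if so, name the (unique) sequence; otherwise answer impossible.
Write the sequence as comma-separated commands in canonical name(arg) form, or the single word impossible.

key: cell and facing (now S) both changed — the 3 commands mix motion and turning
start: at (3,-2), heading north
1. spin(left) → at (3,-2), heading west
2. straight(3) → at (0,-2), heading west
3. spin(left) → at (0,-2), heading south
no rival 3-sequence matches.

spin(left), straight(3), spin(left)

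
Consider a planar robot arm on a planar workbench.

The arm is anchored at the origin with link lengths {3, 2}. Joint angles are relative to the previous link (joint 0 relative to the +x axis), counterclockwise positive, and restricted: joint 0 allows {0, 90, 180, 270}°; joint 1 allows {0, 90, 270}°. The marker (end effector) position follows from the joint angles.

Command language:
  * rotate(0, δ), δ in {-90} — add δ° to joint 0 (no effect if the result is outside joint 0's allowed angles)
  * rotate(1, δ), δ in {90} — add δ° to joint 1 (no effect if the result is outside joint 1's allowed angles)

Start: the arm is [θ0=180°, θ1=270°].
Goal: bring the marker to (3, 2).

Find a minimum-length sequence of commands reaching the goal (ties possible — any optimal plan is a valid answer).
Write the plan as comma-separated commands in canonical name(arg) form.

t0: [θ0=180°, θ1=270°]
t=1 rotate(0, -90) ⇒ [θ0=90°, θ1=270°]
t=2 rotate(0, -90) ⇒ [θ0=0°, θ1=270°]
t=3 rotate(1, 90) ⇒ [θ0=0°, θ1=0°]
t=4 rotate(1, 90) ⇒ [θ0=0°, θ1=90°]
shorter routes all fall short; 4 is best.

rotate(0, -90), rotate(0, -90), rotate(1, 90), rotate(1, 90)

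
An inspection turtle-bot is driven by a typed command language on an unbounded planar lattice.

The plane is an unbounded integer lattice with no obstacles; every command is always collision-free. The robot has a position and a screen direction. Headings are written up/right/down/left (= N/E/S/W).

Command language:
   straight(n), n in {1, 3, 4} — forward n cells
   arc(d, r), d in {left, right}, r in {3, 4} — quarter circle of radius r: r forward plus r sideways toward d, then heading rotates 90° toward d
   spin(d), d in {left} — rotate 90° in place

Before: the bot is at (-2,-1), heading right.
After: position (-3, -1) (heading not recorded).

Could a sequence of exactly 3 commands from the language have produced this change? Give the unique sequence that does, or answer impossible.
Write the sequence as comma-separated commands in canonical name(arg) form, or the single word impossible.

spin(left), spin(left), straight(1)

key: running straight(1) before spin(left) would end elsewhere — order is forced
begin: at (-2,-1), heading right
t=1 spin(left) ⇒ at (-2,-1), heading up
t=2 spin(left) ⇒ at (-2,-1), heading left
t=3 straight(1) ⇒ at (-3,-1), heading left
all 512 alternatives checked — unique.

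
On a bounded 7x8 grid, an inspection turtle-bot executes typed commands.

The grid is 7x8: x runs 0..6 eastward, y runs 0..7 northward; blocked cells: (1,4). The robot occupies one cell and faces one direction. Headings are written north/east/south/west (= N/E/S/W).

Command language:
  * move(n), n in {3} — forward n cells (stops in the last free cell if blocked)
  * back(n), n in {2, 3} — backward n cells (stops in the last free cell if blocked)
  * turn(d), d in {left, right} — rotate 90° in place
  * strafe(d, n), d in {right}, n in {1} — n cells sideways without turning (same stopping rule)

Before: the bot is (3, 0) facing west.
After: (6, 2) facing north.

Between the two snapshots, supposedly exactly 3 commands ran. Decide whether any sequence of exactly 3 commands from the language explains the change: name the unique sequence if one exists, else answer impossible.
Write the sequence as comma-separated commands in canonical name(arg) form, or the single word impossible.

impossible

all 216 sequences checked — none match.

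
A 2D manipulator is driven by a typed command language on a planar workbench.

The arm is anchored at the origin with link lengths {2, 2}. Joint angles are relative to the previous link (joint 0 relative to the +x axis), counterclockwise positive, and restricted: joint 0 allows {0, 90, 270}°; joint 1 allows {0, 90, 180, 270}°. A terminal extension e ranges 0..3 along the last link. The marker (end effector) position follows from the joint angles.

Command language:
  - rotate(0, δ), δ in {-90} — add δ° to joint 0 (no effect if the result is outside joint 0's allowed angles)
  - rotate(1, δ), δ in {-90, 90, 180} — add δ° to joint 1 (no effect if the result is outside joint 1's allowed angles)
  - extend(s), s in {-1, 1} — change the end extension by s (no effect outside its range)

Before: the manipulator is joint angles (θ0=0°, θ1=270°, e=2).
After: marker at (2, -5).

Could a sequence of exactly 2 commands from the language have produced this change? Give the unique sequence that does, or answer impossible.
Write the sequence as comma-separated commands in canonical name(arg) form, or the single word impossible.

extend(1), extend(1)

initial: joint angles (θ0=0°, θ1=270°, e=2)
step 1 (extend(1)): joint angles (θ0=0°, θ1=270°, e=3)
step 2 (extend(1)): joint angles (θ0=0°, θ1=270°, e=3)
all 36 alternatives checked — unique.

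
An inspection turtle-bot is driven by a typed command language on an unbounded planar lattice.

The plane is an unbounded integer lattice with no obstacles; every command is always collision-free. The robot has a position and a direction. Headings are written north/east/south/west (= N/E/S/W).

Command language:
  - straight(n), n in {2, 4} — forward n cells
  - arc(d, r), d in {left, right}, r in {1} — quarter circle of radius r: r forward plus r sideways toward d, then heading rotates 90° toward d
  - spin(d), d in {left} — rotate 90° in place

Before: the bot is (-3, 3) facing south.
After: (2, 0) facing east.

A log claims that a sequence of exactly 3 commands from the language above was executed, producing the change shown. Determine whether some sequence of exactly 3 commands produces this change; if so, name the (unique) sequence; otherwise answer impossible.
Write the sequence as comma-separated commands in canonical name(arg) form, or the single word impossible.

key: cell and facing (now E) both changed — the 3 commands mix motion and turning
initial: (-3, 3) facing south
step 1 (straight(2)): (-3, 1) facing south
step 2 (arc(left, 1)): (-2, 0) facing east
step 3 (straight(4)): (2, 0) facing east
all 125 alternatives checked — unique.

straight(2), arc(left, 1), straight(4)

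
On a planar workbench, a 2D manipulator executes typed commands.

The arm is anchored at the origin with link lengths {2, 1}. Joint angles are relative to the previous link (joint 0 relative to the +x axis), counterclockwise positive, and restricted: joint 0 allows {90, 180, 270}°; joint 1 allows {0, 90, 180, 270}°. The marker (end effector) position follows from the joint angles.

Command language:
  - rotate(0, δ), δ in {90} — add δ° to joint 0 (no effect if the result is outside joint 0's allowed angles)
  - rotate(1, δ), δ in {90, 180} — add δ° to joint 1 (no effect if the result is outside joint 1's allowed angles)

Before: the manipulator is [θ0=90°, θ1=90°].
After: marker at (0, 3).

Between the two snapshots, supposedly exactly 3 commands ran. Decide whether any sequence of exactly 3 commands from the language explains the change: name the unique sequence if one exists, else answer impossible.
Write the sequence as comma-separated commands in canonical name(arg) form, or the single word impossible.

begin: [θ0=90°, θ1=90°]
step 1 (rotate(1, 90)): [θ0=90°, θ1=180°]
step 2 (rotate(1, 90)): [θ0=90°, θ1=270°]
step 3 (rotate(1, 90)): [θ0=90°, θ1=0°]
no rival 3-sequence matches.

rotate(1, 90), rotate(1, 90), rotate(1, 90)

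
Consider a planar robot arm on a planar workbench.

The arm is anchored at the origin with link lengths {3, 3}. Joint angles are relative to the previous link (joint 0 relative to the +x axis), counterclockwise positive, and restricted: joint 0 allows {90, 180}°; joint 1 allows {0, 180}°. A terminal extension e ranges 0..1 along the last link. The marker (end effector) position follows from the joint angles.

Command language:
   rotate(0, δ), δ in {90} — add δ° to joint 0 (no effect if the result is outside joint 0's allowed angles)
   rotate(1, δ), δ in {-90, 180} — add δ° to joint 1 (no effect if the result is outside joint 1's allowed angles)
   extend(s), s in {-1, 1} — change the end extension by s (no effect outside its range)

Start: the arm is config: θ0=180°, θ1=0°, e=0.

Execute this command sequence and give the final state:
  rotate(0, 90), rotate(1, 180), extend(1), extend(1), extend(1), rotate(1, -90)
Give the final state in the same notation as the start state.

t0: config: θ0=180°, θ1=0°, e=0
1. rotate(0, 90) → config: θ0=180°, θ1=0°, e=0
2. rotate(1, 180) → config: θ0=180°, θ1=180°, e=0
3. extend(1) → config: θ0=180°, θ1=180°, e=1
4. extend(1) → config: θ0=180°, θ1=180°, e=1
5. extend(1) → config: θ0=180°, θ1=180°, e=1
6. rotate(1, -90) → config: θ0=180°, θ1=180°, e=1

config: θ0=180°, θ1=180°, e=1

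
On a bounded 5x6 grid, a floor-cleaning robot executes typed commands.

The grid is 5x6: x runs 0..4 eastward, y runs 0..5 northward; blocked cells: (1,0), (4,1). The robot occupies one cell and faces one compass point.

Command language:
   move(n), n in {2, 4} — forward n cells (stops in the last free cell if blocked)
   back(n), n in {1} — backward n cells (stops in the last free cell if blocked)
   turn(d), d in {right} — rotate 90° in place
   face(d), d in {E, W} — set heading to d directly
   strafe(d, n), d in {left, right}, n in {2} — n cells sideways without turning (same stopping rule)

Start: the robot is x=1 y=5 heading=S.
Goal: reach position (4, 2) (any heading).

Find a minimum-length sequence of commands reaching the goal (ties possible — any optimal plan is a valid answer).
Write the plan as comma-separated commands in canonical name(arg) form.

from: x=1 y=5 heading=S
step 1 (strafe(left, 2)): x=3 y=5 heading=S
step 2 (strafe(left, 2)): x=4 y=5 heading=S
step 3 (move(4)): x=4 y=2 heading=S
no 2-step plan works, so 3 is optimal.

strafe(left, 2), strafe(left, 2), move(4)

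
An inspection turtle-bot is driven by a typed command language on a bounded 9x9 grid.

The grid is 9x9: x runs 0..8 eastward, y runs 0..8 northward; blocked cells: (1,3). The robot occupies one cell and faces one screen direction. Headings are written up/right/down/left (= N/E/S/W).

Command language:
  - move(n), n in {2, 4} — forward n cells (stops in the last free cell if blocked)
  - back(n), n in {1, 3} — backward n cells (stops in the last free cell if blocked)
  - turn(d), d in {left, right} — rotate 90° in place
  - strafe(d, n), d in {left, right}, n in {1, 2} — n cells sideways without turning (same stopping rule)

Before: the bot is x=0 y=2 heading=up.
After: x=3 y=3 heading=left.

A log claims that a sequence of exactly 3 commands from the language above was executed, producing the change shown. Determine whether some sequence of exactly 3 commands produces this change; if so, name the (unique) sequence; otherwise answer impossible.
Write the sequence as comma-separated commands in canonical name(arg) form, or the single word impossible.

key: running strafe(right, 1) before turn(left) would end elsewhere — order is forced
start: x=0 y=2 heading=up
step 1 (turn(left)): x=0 y=2 heading=left
step 2 (back(3)): x=3 y=2 heading=left
step 3 (strafe(right, 1)): x=3 y=3 heading=left
all 1000 alternatives checked — unique.

turn(left), back(3), strafe(right, 1)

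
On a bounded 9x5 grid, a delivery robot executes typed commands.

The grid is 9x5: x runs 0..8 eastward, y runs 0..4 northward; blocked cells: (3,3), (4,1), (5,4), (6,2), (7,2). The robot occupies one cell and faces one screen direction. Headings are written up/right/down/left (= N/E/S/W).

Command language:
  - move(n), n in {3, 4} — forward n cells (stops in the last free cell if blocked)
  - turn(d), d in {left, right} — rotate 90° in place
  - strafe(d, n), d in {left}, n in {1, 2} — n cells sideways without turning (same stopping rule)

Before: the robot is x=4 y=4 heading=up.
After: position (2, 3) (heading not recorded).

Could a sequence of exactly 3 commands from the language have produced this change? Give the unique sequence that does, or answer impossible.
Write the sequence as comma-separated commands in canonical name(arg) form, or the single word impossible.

strafe(left, 2), turn(left), strafe(left, 1)

key: order matters: swapping strafe(left, 2) and strafe(left, 1) lands elsewhere
t0: x=4 y=4 heading=up
[1] after strafe(left, 2): x=2 y=4 heading=up
[2] after turn(left): x=2 y=4 heading=left
[3] after strafe(left, 1): x=2 y=3 heading=left
uniquely the one of 216 3-step routes that fits.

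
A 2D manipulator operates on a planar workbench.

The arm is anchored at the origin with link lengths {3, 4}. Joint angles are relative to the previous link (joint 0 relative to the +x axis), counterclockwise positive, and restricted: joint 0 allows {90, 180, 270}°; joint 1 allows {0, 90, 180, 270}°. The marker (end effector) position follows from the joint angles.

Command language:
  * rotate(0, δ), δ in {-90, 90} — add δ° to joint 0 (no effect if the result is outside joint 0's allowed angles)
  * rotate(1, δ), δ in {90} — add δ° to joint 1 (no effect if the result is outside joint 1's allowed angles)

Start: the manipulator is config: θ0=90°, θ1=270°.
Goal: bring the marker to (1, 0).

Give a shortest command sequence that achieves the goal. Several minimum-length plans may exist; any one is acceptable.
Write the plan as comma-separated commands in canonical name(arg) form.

start: config: θ0=90°, θ1=270°
[1] after rotate(1, 90): config: θ0=90°, θ1=0°
[2] after rotate(1, 90): config: θ0=90°, θ1=90°
[3] after rotate(1, 90): config: θ0=90°, θ1=180°
[4] after rotate(0, 90): config: θ0=180°, θ1=180°
minimal: 4 command(s), checked below 4.

rotate(1, 90), rotate(1, 90), rotate(1, 90), rotate(0, 90)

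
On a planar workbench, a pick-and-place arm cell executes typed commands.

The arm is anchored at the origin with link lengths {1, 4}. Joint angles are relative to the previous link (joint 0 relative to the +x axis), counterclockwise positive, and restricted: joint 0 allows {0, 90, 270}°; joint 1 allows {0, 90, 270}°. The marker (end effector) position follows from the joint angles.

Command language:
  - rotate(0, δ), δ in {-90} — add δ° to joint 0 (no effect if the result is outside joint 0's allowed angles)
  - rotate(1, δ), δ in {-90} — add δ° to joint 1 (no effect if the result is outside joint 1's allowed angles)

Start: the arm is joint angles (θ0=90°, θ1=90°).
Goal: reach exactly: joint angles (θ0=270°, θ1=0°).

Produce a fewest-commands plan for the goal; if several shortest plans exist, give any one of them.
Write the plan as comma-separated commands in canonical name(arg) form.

begin: joint angles (θ0=90°, θ1=90°)
[1] after rotate(1, -90): joint angles (θ0=90°, θ1=0°)
[2] after rotate(0, -90): joint angles (θ0=0°, θ1=0°)
[3] after rotate(0, -90): joint angles (θ0=270°, θ1=0°)
nothing shorter than 3 reaches the goal.

rotate(1, -90), rotate(0, -90), rotate(0, -90)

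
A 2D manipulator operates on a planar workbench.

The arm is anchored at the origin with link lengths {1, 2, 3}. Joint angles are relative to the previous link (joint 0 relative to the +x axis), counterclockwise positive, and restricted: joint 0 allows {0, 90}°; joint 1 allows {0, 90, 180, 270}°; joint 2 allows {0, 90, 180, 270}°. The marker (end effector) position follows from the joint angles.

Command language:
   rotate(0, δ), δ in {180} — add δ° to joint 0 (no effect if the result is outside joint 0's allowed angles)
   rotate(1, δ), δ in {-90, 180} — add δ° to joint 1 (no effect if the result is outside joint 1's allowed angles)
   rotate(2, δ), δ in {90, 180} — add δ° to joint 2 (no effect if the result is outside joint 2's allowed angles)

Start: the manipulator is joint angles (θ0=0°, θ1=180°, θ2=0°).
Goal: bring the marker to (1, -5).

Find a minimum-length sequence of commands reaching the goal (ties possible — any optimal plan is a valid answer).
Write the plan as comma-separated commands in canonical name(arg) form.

start: joint angles (θ0=0°, θ1=180°, θ2=0°)
[1] after rotate(1, -90): joint angles (θ0=0°, θ1=90°, θ2=0°)
[2] after rotate(1, 180): joint angles (θ0=0°, θ1=270°, θ2=0°)
no 1-step plan works, so 2 is optimal.

rotate(1, -90), rotate(1, 180)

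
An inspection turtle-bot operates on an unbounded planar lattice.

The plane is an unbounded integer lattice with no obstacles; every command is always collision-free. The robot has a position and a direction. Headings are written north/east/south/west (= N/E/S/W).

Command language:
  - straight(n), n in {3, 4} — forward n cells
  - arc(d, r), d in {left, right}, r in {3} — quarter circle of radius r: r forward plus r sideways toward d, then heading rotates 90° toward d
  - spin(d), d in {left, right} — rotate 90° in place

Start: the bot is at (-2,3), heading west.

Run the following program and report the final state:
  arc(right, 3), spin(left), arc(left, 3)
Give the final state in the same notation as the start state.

start: at (-2,3), heading west
step 1 (arc(right, 3)): at (-5,6), heading north
step 2 (spin(left)): at (-5,6), heading west
step 3 (arc(left, 3)): at (-8,3), heading south

at (-8,3), heading south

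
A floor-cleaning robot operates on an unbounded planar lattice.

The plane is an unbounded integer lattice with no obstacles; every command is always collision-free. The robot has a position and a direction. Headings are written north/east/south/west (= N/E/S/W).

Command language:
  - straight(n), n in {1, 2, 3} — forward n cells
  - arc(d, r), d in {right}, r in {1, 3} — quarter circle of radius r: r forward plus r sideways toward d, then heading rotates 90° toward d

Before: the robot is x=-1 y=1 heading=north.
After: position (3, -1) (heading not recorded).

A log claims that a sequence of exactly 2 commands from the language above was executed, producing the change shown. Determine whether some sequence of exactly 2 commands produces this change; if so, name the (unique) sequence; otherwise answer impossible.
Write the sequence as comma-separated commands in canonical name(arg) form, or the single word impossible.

arc(right, 1), arc(right, 3)

key: order matters: swapping arc(right, 1) and arc(right, 3) lands elsewhere
begin: x=-1 y=1 heading=north
[1] after arc(right, 1): x=0 y=2 heading=east
[2] after arc(right, 3): x=3 y=-1 heading=south
all 25 alternatives checked — unique.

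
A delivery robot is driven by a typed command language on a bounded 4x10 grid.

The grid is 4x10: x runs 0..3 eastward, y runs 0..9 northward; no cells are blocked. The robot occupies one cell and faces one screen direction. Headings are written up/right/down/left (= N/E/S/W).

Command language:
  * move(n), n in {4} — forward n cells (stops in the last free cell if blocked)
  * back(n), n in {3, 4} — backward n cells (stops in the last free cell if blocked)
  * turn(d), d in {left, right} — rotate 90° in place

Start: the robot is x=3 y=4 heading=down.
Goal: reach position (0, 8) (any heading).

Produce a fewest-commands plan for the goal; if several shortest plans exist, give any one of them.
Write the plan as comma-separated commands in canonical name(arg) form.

back(4), turn(right), move(4)

begin: x=3 y=4 heading=down
[1] after back(4): x=3 y=8 heading=down
[2] after turn(right): x=3 y=8 heading=left
[3] after move(4): x=0 y=8 heading=left
no 2-step plan works, so 3 is optimal.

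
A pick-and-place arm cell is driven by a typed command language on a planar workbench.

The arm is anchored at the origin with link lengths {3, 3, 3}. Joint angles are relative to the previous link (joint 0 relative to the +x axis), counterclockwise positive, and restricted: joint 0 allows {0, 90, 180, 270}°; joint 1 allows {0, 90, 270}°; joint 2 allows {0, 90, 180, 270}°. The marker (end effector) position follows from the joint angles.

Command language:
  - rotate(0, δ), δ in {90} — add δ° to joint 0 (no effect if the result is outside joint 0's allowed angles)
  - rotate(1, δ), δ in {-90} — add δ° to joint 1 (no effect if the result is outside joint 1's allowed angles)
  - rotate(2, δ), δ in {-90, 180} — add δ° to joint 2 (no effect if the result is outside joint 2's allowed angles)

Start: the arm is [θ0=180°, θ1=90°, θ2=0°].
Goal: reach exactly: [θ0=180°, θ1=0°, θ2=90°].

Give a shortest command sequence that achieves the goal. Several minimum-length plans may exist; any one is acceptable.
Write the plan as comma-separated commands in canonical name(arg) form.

rotate(1, -90), rotate(2, -90), rotate(2, 180)

from: [θ0=180°, θ1=90°, θ2=0°]
step 1 (rotate(1, -90)): [θ0=180°, θ1=0°, θ2=0°]
step 2 (rotate(2, -90)): [θ0=180°, θ1=0°, θ2=270°]
step 3 (rotate(2, 180)): [θ0=180°, θ1=0°, θ2=90°]
shorter routes all fall short; 3 is best.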